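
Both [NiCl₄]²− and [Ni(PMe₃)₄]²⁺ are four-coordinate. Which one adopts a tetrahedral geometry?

[NiCl₄]²−

For [NiCl₄]²−: Each chloride is −1; balancing the −2 overall charge requires Ni(II). Group 10 minus oxidation state 2 gives a d⁸ configuration. Chloride is a weak-field ligand. With weak-field ligands the CFSE gain from square planar is small, so a 3d d⁸ ion takes the sterically preferred tetrahedral geometry. → tetrahedral.
For [Ni(PMe₃)₄]²⁺: Ligand charges: trimethylphosphine is neutral. With an overall charge of +2 the nickel centre must be in the +2 oxidation state. Group 10 minus oxidation state 2 gives a d⁸ configuration. Trimethylphosphine is a strong-field ligand (high in the spectrochemical series). A 3d d⁸ ion with strong-field ligands gains enough CFSE to favour square planar over tetrahedral. → square planar.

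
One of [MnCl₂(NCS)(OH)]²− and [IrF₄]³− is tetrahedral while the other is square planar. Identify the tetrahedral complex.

[MnCl₂(NCS)(OH)]²−

For [MnCl₂(NCS)(OH)]²−: Ligand charges: each chloride is −1; each isothiocyanate is −1; each hydroxide is −1. With an overall charge of −2 the manganese centre must be in the +2 oxidation state. Mn sits in group 7, so the d-electron count is 7 − 2 = 5. A high-spin d⁵ ion has zero CFSE in either geometry, so four ligands adopt the sterically favoured tetrahedral geometry. → tetrahedral.
For [IrF₄]³−: Summing ligand charges against the −3 overall charge gives an oxidation state of +1 for iridium. Iridium is a group-9 element; Ir(I) is therefore d⁸. A 5d d⁸ ion has a large crystal-field splitting; square planar leaves the high-energy d_{x²−y²} orbital empty and maximises CFSE. → square planar.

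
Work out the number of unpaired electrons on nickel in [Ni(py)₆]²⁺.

2

Ligand charges: pyridine is neutral. With an overall charge of +2 the nickel centre must be in the +2 oxidation state.
Nickel is a group-10 element; Ni(II) is therefore d⁸.
In an octahedral field the d⁸ configuration is t₂g⁶e_g² (only one arrangement possible), giving 2 unpaired electrons.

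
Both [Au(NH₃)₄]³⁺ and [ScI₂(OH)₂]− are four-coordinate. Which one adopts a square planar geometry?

[Au(NH₃)₄]³⁺

For [Au(NH₃)₄]³⁺: Ammonia is neutral; balancing the +3 overall charge requires Au(III). Group 11 minus oxidation state 3 gives a d⁸ configuration. A 5d d⁸ ion has a large crystal-field splitting; square planar leaves the high-energy d_{x²−y²} orbital empty and maximises CFSE. → square planar.
For [ScI₂(OH)₂]−: Ligand charges: each iodide is −1; each hydroxide is −1. With an overall charge of −1 the scandium centre must be in the +3 oxidation state. Scandium is a group-3 element; Sc(III) is therefore d⁰. A d⁰ ion has no crystal-field stabilisation preference between square planar and tetrahedral, so four ligands adopt the sterically favoured tetrahedral geometry. → tetrahedral.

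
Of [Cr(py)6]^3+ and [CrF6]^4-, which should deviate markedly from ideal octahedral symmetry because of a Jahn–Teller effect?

[CrF6]^4-

[Cr(py)6]^3+: Summing ligand charges against the +3 overall charge gives an oxidation state of +3 for chromium. Chromium is a group-6 element; Cr(III) is therefore d³. The d³ configuration leaves the e_g set evenly filled (or empty) — no strong Jahn–Teller driving force.
[CrF6]^4-: Each fluoride is −1; balancing the −4 overall charge requires Cr(II). Group 6 minus oxidation state 2 gives a d⁴ configuration. Fluoride is a weak-field ligand for a first-row metal, so the complex is high-spin. The t₂g³e_g¹ (high-spin) configuration has an unevenly filled e_g set; the Jahn–Teller theorem predicts a tetragonal distortion (typically axial elongation) to lift the degeneracy.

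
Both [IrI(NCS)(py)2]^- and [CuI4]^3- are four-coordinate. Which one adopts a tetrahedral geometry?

For [IrI(NCS)(py)2]^-: Summing ligand charges against the −1 overall charge gives an oxidation state of +1 for iridium. Group 9 minus oxidation state 1 gives a d⁸ configuration. A 5d d⁸ ion has a large crystal-field splitting; square planar leaves the high-energy d_{x²−y²} orbital empty and maximises CFSE. → square planar.
For [CuI4]^3-: Each iodide is −1; balancing the −3 overall charge requires Cu(I). Group 11 minus oxidation state 1 gives a d¹⁰ configuration. A d¹⁰ ion has no crystal-field stabilisation preference between square planar and tetrahedral, so four ligands adopt the sterically favoured tetrahedral geometry. → tetrahedral.

[CuI4]^3-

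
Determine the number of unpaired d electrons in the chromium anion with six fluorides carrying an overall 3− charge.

Each fluoride is −1; balancing the −3 overall charge requires Cr(III).
Group 6 minus oxidation state 3 gives a d³ configuration.
In an octahedral field the d³ configuration is t₂g³e_g⁰ (only one arrangement possible), giving 3 unpaired electrons.

3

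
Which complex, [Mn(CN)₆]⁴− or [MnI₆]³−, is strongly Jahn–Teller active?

[MnI₆]³−

[Mn(CN)₆]⁴−: Each cyanide is −1; balancing the −4 overall charge requires Mn(II). Mn sits in group 7, so the d-electron count is 7 − 2 = 5. Cyanide is a strong-field ligand (high in the spectrochemical series) for a first-row metal, so the complex is low-spin. The d⁵ configuration leaves the e_g set evenly filled (or empty) — no strong Jahn–Teller driving force.
[MnI₆]³−: Each iodide is −1; balancing the −3 overall charge requires Mn(III). Mn sits in group 7, so the d-electron count is 7 − 3 = 4. Iodide is a weak-field ligand for a first-row metal, so the complex is high-spin. The t₂g³e_g¹ (high-spin) configuration has an unevenly filled e_g set; the Jahn–Teller theorem predicts a tetragonal distortion (typically axial elongation) to lift the degeneracy.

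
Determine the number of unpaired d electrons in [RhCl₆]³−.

0

Ligand charges: each chloride is −1. With an overall charge of −3 the rhodium centre must be in the +3 oxidation state.
Rhodium is a group-9 element; Rh(III) is therefore d⁶.
The spin state decides the count: a 4d ion has a large Δₒ and is invariably low-spin.
An octahedral low-spin d⁶ ion is t₂g⁶e_g⁰, giving 0 unpaired electrons.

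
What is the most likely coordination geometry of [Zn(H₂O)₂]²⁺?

linear

Ligand charges: water is neutral. With an overall charge of +2 the zinc centre must be in the +2 oxidation state.
Zn sits in group 12, so the d-electron count is 12 − 2 = 10.
With 2 monodentate ligands the coordination number is 2.
A d¹⁰ ion with only two ligands adopts a linear arrangement (sp hybridisation; no CFSE preference).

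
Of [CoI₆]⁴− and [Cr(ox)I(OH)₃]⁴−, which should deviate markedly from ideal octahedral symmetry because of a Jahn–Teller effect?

[Cr(ox)I(OH)₃]⁴−

[CoI₆]⁴−: Ligand charges: each iodide is −1. With an overall charge of −4 the cobalt centre must be in the +2 oxidation state. Co sits in group 9, so the d-electron count is 9 − 2 = 7. Iodide is a weak-field ligand for a first-row metal, so the complex is high-spin. The d⁷ configuration leaves the e_g set evenly filled (or empty) — no strong Jahn–Teller driving force.
[Cr(ox)I(OH)₃]⁴−: Summing ligand charges against the −4 overall charge gives an oxidation state of +2 for chromium. Group 6 minus oxidation state 2 gives a d⁴ configuration. Hydroxide, iodide, and oxalate are weak-field ligands for a first-row metal, so the complex is high-spin. The t₂g³e_g¹ (high-spin) configuration has an unevenly filled e_g set; the Jahn–Teller theorem predicts a tetragonal distortion (typically axial elongation) to lift the degeneracy.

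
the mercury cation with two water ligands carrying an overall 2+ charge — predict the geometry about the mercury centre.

linear

Summing ligand charges against the +2 overall charge gives an oxidation state of +2 for mercury.
Hg sits in group 12, so the d-electron count is 12 − 2 = 10.
With 2 monodentate ligands the coordination number is 2.
A d¹⁰ ion with only two ligands adopts a linear arrangement (sp hybridisation; no CFSE preference).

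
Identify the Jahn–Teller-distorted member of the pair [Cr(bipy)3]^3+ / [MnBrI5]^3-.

[MnBrI5]^3-

[Cr(bipy)3]^3+: Summing ligand charges against the +3 overall charge gives an oxidation state of +3 for chromium. Chromium is a group-6 element; Cr(III) is therefore d³. The d³ configuration leaves the e_g set evenly filled (or empty) — no strong Jahn–Teller driving force.
[MnBrI5]^3-: Each bromide is −1; each iodide is −1; balancing the −3 overall charge requires Mn(III). Group 7 minus oxidation state 3 gives a d⁴ configuration. Bromide and iodide are weak-field ligands for a first-row metal, so the complex is high-spin. The t₂g³e_g¹ (high-spin) configuration has an unevenly filled e_g set; the Jahn–Teller theorem predicts a tetragonal distortion (typically axial elongation) to lift the degeneracy.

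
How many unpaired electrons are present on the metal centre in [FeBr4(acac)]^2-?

Each bromide is −1; each acetylacetonate is −1; balancing the −2 overall charge requires Fe(III).
Iron is a group-8 element; Fe(III) is therefore d⁵.
Counting donor atoms: 4×bromide (monodentate) → 4 donors; 1×acetylacetonate (bidentate) → 2 donors. Coordination number = 6.
The spin state decides the count: Acetylacetonate and bromide are weak-field ligands for a first-row metal, so the complex is high-spin.
An octahedral high-spin d⁵ ion is t₂g³e_g², giving 5 unpaired electrons.

5 unpaired electrons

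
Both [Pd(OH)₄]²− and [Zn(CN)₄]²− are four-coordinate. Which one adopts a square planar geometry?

For [Pd(OH)₄]²−: Ligand charges: each hydroxide is −1. With an overall charge of −2 the palladium centre must be in the +2 oxidation state. Group 10 minus oxidation state 2 gives a d⁸ configuration. A 4d d⁸ ion has a large crystal-field splitting; square planar leaves the high-energy d_{x²−y²} orbital empty and maximises CFSE. → square planar.
For [Zn(CN)₄]²−: Each cyanide is −1; balancing the −2 overall charge requires Zn(II). Zn sits in group 12, so the d-electron count is 12 − 2 = 10. A d¹⁰ ion has no crystal-field stabilisation preference between square planar and tetrahedral, so four ligands adopt the sterically favoured tetrahedral geometry. → tetrahedral.

[Pd(OH)₄]²−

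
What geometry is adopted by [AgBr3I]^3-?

Ligand charges: each bromide is −1; each iodide is −1. With an overall charge of −3 the silver centre must be in the +1 oxidation state.
Ag sits in group 11, so the d-electron count is 11 − 1 = 10.
Coordination number: 4.
A d¹⁰ ion has no crystal-field stabilisation preference between square planar and tetrahedral, so four ligands adopt the sterically favoured tetrahedral geometry.

tetrahedral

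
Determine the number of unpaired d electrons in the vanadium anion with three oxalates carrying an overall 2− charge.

Ligand charges: each oxalate is −2. With an overall charge of −2 the vanadium centre must be in the +4 oxidation state.
V sits in group 5, so the d-electron count is 5 − 4 = 1.
Counting donor atoms: 3×oxalate (bidentate) → 6 donors. Coordination number = 6.
In an octahedral field the d¹ configuration is t₂g¹e_g⁰ (only one arrangement possible), giving 1 unpaired electron.

1 unpaired electron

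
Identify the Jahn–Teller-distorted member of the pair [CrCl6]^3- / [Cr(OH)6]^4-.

[CrCl6]^3-: Summing ligand charges against the −3 overall charge gives an oxidation state of +3 for chromium. Chromium is a group-6 element; Cr(III) is therefore d³. The d³ configuration leaves the e_g set evenly filled (or empty) — no strong Jahn–Teller driving force.
[Cr(OH)6]^4-: Each hydroxide is −1; balancing the −4 overall charge requires Cr(II). Cr sits in group 6, so the d-electron count is 6 − 2 = 4. Hydroxide is a weak-field ligand for a first-row metal, so the complex is high-spin. The t₂g³e_g¹ (high-spin) configuration has an unevenly filled e_g set; the Jahn–Teller theorem predicts a tetragonal distortion (typically axial elongation) to lift the degeneracy.

[Cr(OH)6]^4-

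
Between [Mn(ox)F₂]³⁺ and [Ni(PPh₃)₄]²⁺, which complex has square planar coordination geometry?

[Ni(PPh₃)₄]²⁺

For [Mn(ox)F₂]³⁺: Ligand charges: each oxalate is −2; each fluoride is −1. With an overall charge of +3 the manganese centre must be in the +7 oxidation state. Mn sits in group 7, so the d-electron count is 7 − 7 = 0. A d⁰ ion has no crystal-field stabilisation preference between square planar and tetrahedral, so four ligands adopt the sterically favoured tetrahedral geometry. → tetrahedral.
For [Ni(PPh₃)₄]²⁺: Summing ligand charges against the +2 overall charge gives an oxidation state of +2 for nickel. Group 10 minus oxidation state 2 gives a d⁸ configuration. Triphenylphosphine is a strong-field ligand (high in the spectrochemical series). A 3d d⁸ ion with strong-field ligands gains enough CFSE to favour square planar over tetrahedral. → square planar.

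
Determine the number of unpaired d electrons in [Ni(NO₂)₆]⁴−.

2

Ligand charges: each nitro (N-bound nitrite) is −1. With an overall charge of −4 the nickel centre must be in the +2 oxidation state.
Nickel is a group-10 element; Ni(II) is therefore d⁸.
In an octahedral field the d⁸ configuration is t₂g⁶e_g² (only one arrangement possible), giving 2 unpaired electrons.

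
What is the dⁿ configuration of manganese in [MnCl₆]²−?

d³

Summing ligand charges against the −2 overall charge gives an oxidation state of +4 for manganese.
Mn sits in group 7, so the d-electron count is 7 − 4 = 3.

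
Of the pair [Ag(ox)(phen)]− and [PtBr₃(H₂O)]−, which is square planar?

[PtBr₃(H₂O)]−

For [Ag(ox)(phen)]−: Ligand charges: each oxalate is −2; 1,10-phenanthroline is neutral. With an overall charge of −1 the silver centre must be in the +1 oxidation state. Ag sits in group 11, so the d-electron count is 11 − 1 = 10. A d¹⁰ ion has no crystal-field stabilisation preference between square planar and tetrahedral, so four ligands adopt the sterically favoured tetrahedral geometry. → tetrahedral.
For [PtBr₃(H₂O)]−: Each bromide is −1; water is neutral; balancing the −1 overall charge requires Pt(II). Platinum is a group-10 element; Pt(II) is therefore d⁸. A 5d d⁸ ion has a large crystal-field splitting; square planar leaves the high-energy d_{x²−y²} orbital empty and maximises CFSE. → square planar.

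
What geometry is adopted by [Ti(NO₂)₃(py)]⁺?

tetrahedral

Each nitro (N-bound nitrite) is −1; pyridine is neutral; balancing the +1 overall charge requires Ti(IV).
Ti sits in group 4, so the d-electron count is 4 − 4 = 0.
With 4 monodentate ligands the coordination number is 4.
A d⁰ ion has no crystal-field stabilisation preference between square planar and tetrahedral, so four ligands adopt the sterically favoured tetrahedral geometry.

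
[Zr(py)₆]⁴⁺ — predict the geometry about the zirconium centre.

Summing ligand charges against the +4 overall charge gives an oxidation state of +4 for zirconium.
Group 4 minus oxidation state 4 gives a d⁰ configuration.
Coordination number: 6.
Six donors around a single metal centre give an octahedral coordination sphere.

octahedral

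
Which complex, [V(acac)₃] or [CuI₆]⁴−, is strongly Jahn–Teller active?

[V(acac)₃]: Each acetylacetonate is −1; balancing the 0 overall charge requires V(III). V sits in group 5, so the d-electron count is 5 − 3 = 2. The d² configuration leaves the e_g set evenly filled (or empty) — no strong Jahn–Teller driving force.
[CuI₆]⁴−: Each iodide is −1; balancing the −4 overall charge requires Cu(II). Group 11 minus oxidation state 2 gives a d⁹ configuration. The t₂g⁶e_g³ configuration has an unevenly filled e_g set; the Jahn–Teller theorem predicts a tetragonal distortion (typically axial elongation) to lift the degeneracy.

[CuI₆]⁴−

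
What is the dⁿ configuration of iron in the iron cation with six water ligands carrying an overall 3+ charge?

Summing ligand charges against the +3 overall charge gives an oxidation state of +3 for iron.
Iron is a group-8 element; Fe(III) is therefore d⁵.

d⁵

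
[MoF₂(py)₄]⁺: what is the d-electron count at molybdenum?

d³

Each fluoride is −1; pyridine is neutral; balancing the +1 overall charge requires Mo(III).
Mo sits in group 6, so the d-electron count is 6 − 3 = 3.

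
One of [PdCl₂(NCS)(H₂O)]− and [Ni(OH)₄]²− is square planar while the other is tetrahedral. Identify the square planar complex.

For [PdCl₂(NCS)(H₂O)]−: Ligand charges: each chloride is −1; each isothiocyanate is −1; water is neutral. With an overall charge of −1 the palladium centre must be in the +2 oxidation state. Palladium is a group-10 element; Pd(II) is therefore d⁸. A 4d d⁸ ion has a large crystal-field splitting; square planar leaves the high-energy d_{x²−y²} orbital empty and maximises CFSE. → square planar.
For [Ni(OH)₄]²−: Each hydroxide is −1; balancing the −2 overall charge requires Ni(II). Group 10 minus oxidation state 2 gives a d⁸ configuration. Hydroxide is a weak-field ligand. With weak-field ligands the CFSE gain from square planar is small, so a 3d d⁸ ion takes the sterically preferred tetrahedral geometry. → tetrahedral.

[PdCl₂(NCS)(H₂O)]−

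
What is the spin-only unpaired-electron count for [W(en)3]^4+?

Ethylenediamine is neutral; balancing the +4 overall charge requires W(IV).
Tungsten is a group-6 element; W(IV) is therefore d².
Counting donor atoms: 3×ethylenediamine (bidentate) → 6 donors. Coordination number = 6.
In an octahedral field the d² configuration is t₂g²e_g⁰ (only one arrangement possible), giving 2 unpaired electrons.

2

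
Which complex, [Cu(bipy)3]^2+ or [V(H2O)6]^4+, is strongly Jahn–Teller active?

[Cu(bipy)3]^2+: Summing ligand charges against the +2 overall charge gives an oxidation state of +2 for copper. Group 11 minus oxidation state 2 gives a d⁹ configuration. The t₂g⁶e_g³ configuration has an unevenly filled e_g set; the Jahn–Teller theorem predicts a tetragonal distortion (typically axial elongation) to lift the degeneracy.
[V(H2O)6]^4+: Summing ligand charges against the +4 overall charge gives an oxidation state of +4 for vanadium. Group 5 minus oxidation state 4 gives a d¹ configuration. The d¹ configuration leaves the e_g set evenly filled (or empty) — no strong Jahn–Teller driving force.

[Cu(bipy)3]^2+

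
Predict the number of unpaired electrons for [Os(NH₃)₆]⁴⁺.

Ammonia is neutral; balancing the +4 overall charge requires Os(IV).
Os sits in group 8, so the d-electron count is 8 − 4 = 4.
The spin state decides the count: a 5d ion has a large Δₒ and is invariably low-spin.
An octahedral low-spin d⁴ ion is t₂g⁴e_g⁰, giving 2 unpaired electrons.

2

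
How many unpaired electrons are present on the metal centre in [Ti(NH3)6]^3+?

1

Ammonia is neutral; balancing the +3 overall charge requires Ti(III).
Ti sits in group 4, so the d-electron count is 4 − 3 = 1.
In an octahedral field the d¹ configuration is t₂g¹e_g⁰ (only one arrangement possible), giving 1 unpaired electron.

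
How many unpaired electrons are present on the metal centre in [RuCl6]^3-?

1

Summing ligand charges against the −3 overall charge gives an oxidation state of +3 for ruthenium.
Ruthenium is a group-8 element; Ru(III) is therefore d⁵.
The spin state decides the count: a 4d ion has a large Δₒ and is invariably low-spin.
An octahedral low-spin d⁵ ion is t₂g⁵e_g⁰, giving 1 unpaired electron.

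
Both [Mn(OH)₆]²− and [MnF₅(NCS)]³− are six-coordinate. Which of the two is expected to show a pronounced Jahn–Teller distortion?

[MnF₅(NCS)]³−

[Mn(OH)₆]²−: Summing ligand charges against the −2 overall charge gives an oxidation state of +4 for manganese. Manganese is a group-7 element; Mn(IV) is therefore d³. The d³ configuration leaves the e_g set evenly filled (or empty) — no strong Jahn–Teller driving force.
[MnF₅(NCS)]³−: Summing ligand charges against the −3 overall charge gives an oxidation state of +3 for manganese. Mn sits in group 7, so the d-electron count is 7 − 3 = 4. Fluoride and isothiocyanate are weak-field ligands for a first-row metal, so the complex is high-spin. The t₂g³e_g¹ (high-spin) configuration has an unevenly filled e_g set; the Jahn–Teller theorem predicts a tetragonal distortion (typically axial elongation) to lift the degeneracy.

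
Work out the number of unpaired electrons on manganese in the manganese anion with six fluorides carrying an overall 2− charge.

3

Summing ligand charges against the −2 overall charge gives an oxidation state of +4 for manganese.
Group 7 minus oxidation state 4 gives a d³ configuration.
In an octahedral field the d³ configuration is t₂g³e_g⁰ (only one arrangement possible), giving 3 unpaired electrons.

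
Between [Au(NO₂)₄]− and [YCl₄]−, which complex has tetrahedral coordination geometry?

For [Au(NO₂)₄]−: Ligand charges: each nitro (N-bound nitrite) is −1. With an overall charge of −1 the gold centre must be in the +3 oxidation state. Au sits in group 11, so the d-electron count is 11 − 3 = 8. A 5d d⁸ ion has a large crystal-field splitting; square planar leaves the high-energy d_{x²−y²} orbital empty and maximises CFSE. → square planar.
For [YCl₄]−: Each chloride is −1; balancing the −1 overall charge requires Y(III). Yttrium is a group-3 element; Y(III) is therefore d⁰. A d⁰ ion has no crystal-field stabilisation preference between square planar and tetrahedral, so four ligands adopt the sterically favoured tetrahedral geometry. → tetrahedral.

[YCl₄]−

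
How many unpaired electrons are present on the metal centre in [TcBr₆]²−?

3 unpaired electrons

Ligand charges: each bromide is −1. With an overall charge of −2 the technetium centre must be in the +4 oxidation state.
Tc sits in group 7, so the d-electron count is 7 − 4 = 3.
In an octahedral field the d³ configuration is t₂g³e_g⁰ (only one arrangement possible), giving 3 unpaired electrons.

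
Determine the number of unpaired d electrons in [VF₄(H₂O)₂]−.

Summing ligand charges against the −1 overall charge gives an oxidation state of +3 for vanadium.
Group 5 minus oxidation state 3 gives a d² configuration.
In an octahedral field the d² configuration is t₂g²e_g⁰ (only one arrangement possible), giving 2 unpaired electrons.

2 unpaired electrons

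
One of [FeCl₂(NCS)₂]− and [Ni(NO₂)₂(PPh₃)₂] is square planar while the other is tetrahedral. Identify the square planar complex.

For [FeCl₂(NCS)₂]−: Each chloride is −1; each isothiocyanate is −1; balancing the −1 overall charge requires Fe(III). Iron is a group-8 element; Fe(III) is therefore d⁵. A high-spin d⁵ ion has zero CFSE in either geometry, so four ligands adopt the sterically favoured tetrahedral geometry. → tetrahedral.
For [Ni(NO₂)₂(PPh₃)₂]: Each nitro (N-bound nitrite) is −1; triphenylphosphine is neutral; balancing the 0 overall charge requires Ni(II). Ni sits in group 10, so the d-electron count is 10 − 2 = 8. Nitro (N-bound nitrite) and triphenylphosphine are strong-field ligands (high in the spectrochemical series). A 3d d⁸ ion with strong-field ligands gains enough CFSE to favour square planar over tetrahedral. → square planar.

[Ni(NO₂)₂(PPh₃)₂]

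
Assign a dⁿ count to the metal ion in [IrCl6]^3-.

Each chloride is −1; balancing the −3 overall charge requires Ir(III).
Iridium is a group-9 element; Ir(III) is therefore d⁶.

d⁶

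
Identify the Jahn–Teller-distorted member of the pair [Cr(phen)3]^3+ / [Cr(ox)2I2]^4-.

[Cr(ox)2I2]^4-

[Cr(phen)3]^3+: 1,10-phenanthroline is neutral; balancing the +3 overall charge requires Cr(III). Chromium is a group-6 element; Cr(III) is therefore d³. The d³ configuration leaves the e_g set evenly filled (or empty) — no strong Jahn–Teller driving force.
[Cr(ox)2I2]^4-: Ligand charges: each oxalate is −2; each iodide is −1. With an overall charge of −4 the chromium centre must be in the +2 oxidation state. Chromium is a group-6 element; Cr(II) is therefore d⁴. Iodide and oxalate are weak-field ligands for a first-row metal, so the complex is high-spin. The t₂g³e_g¹ (high-spin) configuration has an unevenly filled e_g set; the Jahn–Teller theorem predicts a tetragonal distortion (typically axial elongation) to lift the degeneracy.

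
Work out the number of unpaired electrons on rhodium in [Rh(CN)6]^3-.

Each cyanide is −1; balancing the −3 overall charge requires Rh(III).
Rhodium is a group-9 element; Rh(III) is therefore d⁶.
The spin state decides the count: a 4d ion has a large Δₒ and is invariably low-spin.
An octahedral low-spin d⁶ ion is t₂g⁶e_g⁰, giving 0 unpaired electrons.

0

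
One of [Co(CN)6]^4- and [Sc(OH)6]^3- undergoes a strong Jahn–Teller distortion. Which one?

[Co(CN)6]^4-

[Co(CN)6]^4-: Each cyanide is −1; balancing the −4 overall charge requires Co(II). Cobalt is a group-9 element; Co(II) is therefore d⁷. Cyanide is a strong-field ligand (high in the spectrochemical series) for a first-row metal, so the complex is low-spin. The t₂g⁶e_g¹ (low-spin) configuration has an unevenly filled e_g set; the Jahn–Teller theorem predicts a tetragonal distortion (typically axial elongation) to lift the degeneracy.
[Sc(OH)6]^3-: Each hydroxide is −1; balancing the −3 overall charge requires Sc(III). Group 3 minus oxidation state 3 gives a d⁰ configuration. The d⁰ configuration leaves the e_g set evenly filled (or empty) — no strong Jahn–Teller driving force.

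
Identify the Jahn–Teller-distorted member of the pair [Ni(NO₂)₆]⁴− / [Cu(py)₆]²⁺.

[Ni(NO₂)₆]⁴−: Summing ligand charges against the −4 overall charge gives an oxidation state of +2 for nickel. Nickel is a group-10 element; Ni(II) is therefore d⁸. The d⁸ configuration leaves the e_g set evenly filled (or empty) — no strong Jahn–Teller driving force.
[Cu(py)₆]²⁺: Pyridine is neutral; balancing the +2 overall charge requires Cu(II). Cu sits in group 11, so the d-electron count is 11 − 2 = 9. The t₂g⁶e_g³ configuration has an unevenly filled e_g set; the Jahn–Teller theorem predicts a tetragonal distortion (typically axial elongation) to lift the degeneracy.

[Cu(py)₆]²⁺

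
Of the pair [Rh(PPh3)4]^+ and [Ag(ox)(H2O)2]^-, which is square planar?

[Rh(PPh3)4]^+

For [Rh(PPh3)4]^+: Summing ligand charges against the +1 overall charge gives an oxidation state of +1 for rhodium. Rh sits in group 9, so the d-electron count is 9 − 1 = 8. A 4d d⁸ ion has a large crystal-field splitting; square planar leaves the high-energy d_{x²−y²} orbital empty and maximises CFSE. → square planar.
For [Ag(ox)(H2O)2]^-: Summing ligand charges against the −1 overall charge gives an oxidation state of +1 for silver. Group 11 minus oxidation state 1 gives a d¹⁰ configuration. A d¹⁰ ion has no crystal-field stabilisation preference between square planar and tetrahedral, so four ligands adopt the sterically favoured tetrahedral geometry. → tetrahedral.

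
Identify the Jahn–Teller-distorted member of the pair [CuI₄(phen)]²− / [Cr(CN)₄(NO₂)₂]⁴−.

[CuI₄(phen)]²−: Summing ligand charges against the −2 overall charge gives an oxidation state of +2 for copper. Group 11 minus oxidation state 2 gives a d⁹ configuration. The t₂g⁶e_g³ configuration has an unevenly filled e_g set; the Jahn–Teller theorem predicts a tetragonal distortion (typically axial elongation) to lift the degeneracy.
[Cr(CN)₄(NO₂)₂]⁴−: Summing ligand charges against the −4 overall charge gives an oxidation state of +2 for chromium. Chromium is a group-6 element; Cr(II) is therefore d⁴. Cyanide and nitro (N-bound nitrite) are strong-field ligands (high in the spectrochemical series) for a first-row metal, so the complex is low-spin. The d⁴ configuration leaves the e_g set evenly filled (or empty) — no strong Jahn–Teller driving force.

[CuI₄(phen)]²−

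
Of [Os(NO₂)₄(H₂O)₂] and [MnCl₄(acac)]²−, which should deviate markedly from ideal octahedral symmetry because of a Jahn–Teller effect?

[MnCl₄(acac)]²−

[Os(NO₂)₄(H₂O)₂]: Each nitro (N-bound nitrite) is −1; water is neutral; balancing the 0 overall charge requires Os(IV). Osmium is a group-8 element; Os(IV) is therefore d⁴. A 5d ion has a large Δₒ and is invariably low-spin. The d⁴ configuration leaves the e_g set evenly filled (or empty) — no strong Jahn–Teller driving force.
[MnCl₄(acac)]²−: Ligand charges: each chloride is −1; each acetylacetonate is −1. With an overall charge of −2 the manganese centre must be in the +3 oxidation state. Mn sits in group 7, so the d-electron count is 7 − 3 = 4. Acetylacetonate and chloride are weak-field ligands for a first-row metal, so the complex is high-spin. The t₂g³e_g¹ (high-spin) configuration has an unevenly filled e_g set; the Jahn–Teller theorem predicts a tetragonal distortion (typically axial elongation) to lift the degeneracy.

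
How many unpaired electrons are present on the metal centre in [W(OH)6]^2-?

2

Ligand charges: each hydroxide is −1. With an overall charge of −2 the tungsten centre must be in the +4 oxidation state.
Tungsten is a group-6 element; W(IV) is therefore d².
In an octahedral field the d² configuration is t₂g²e_g⁰ (only one arrangement possible), giving 2 unpaired electrons.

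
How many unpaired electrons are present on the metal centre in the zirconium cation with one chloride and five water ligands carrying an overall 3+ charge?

Summing ligand charges against the +3 overall charge gives an oxidation state of +4 for zirconium.
Zr sits in group 4, so the d-electron count is 4 − 4 = 0.
In an octahedral field the d⁰ configuration is t₂g⁰e_g⁰, giving 0 unpaired electrons.

0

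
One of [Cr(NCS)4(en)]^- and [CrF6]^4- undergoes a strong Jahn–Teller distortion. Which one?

[CrF6]^4-

[Cr(NCS)4(en)]^-: Each isothiocyanate is −1; ethylenediamine is neutral; balancing the −1 overall charge requires Cr(III). Chromium is a group-6 element; Cr(III) is therefore d³. The d³ configuration leaves the e_g set evenly filled (or empty) — no strong Jahn–Teller driving force.
[CrF6]^4-: Ligand charges: each fluoride is −1. With an overall charge of −4 the chromium centre must be in the +2 oxidation state. Cr sits in group 6, so the d-electron count is 6 − 2 = 4. Fluoride is a weak-field ligand for a first-row metal, so the complex is high-spin. The t₂g³e_g¹ (high-spin) configuration has an unevenly filled e_g set; the Jahn–Teller theorem predicts a tetragonal distortion (typically axial elongation) to lift the degeneracy.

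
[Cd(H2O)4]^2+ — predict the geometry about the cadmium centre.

tetrahedral

Ligand charges: water is neutral. With an overall charge of +2 the cadmium centre must be in the +2 oxidation state.
Group 12 minus oxidation state 2 gives a d¹⁰ configuration.
Coordination number: 4.
A d¹⁰ ion has no crystal-field stabilisation preference between square planar and tetrahedral, so four ligands adopt the sterically favoured tetrahedral geometry.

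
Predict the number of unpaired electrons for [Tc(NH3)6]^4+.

3

Ligand charges: ammonia is neutral. With an overall charge of +4 the technetium centre must be in the +4 oxidation state.
Technetium is a group-7 element; Tc(IV) is therefore d³.
In an octahedral field the d³ configuration is t₂g³e_g⁰ (only one arrangement possible), giving 3 unpaired electrons.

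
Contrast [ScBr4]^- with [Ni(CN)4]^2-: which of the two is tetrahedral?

For [ScBr4]^-: Ligand charges: each bromide is −1. With an overall charge of −1 the scandium centre must be in the +3 oxidation state. Sc sits in group 3, so the d-electron count is 3 − 3 = 0. A d⁰ ion has no crystal-field stabilisation preference between square planar and tetrahedral, so four ligands adopt the sterically favoured tetrahedral geometry. → tetrahedral.
For [Ni(CN)4]^2-: Ligand charges: each cyanide is −1. With an overall charge of −2 the nickel centre must be in the +2 oxidation state. Group 10 minus oxidation state 2 gives a d⁸ configuration. Cyanide is a strong-field ligand (high in the spectrochemical series). A 3d d⁸ ion with strong-field ligands gains enough CFSE to favour square planar over tetrahedral. → square planar.

[ScBr4]^-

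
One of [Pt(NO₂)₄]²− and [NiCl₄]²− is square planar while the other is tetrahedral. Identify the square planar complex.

[Pt(NO₂)₄]²−

For [Pt(NO₂)₄]²−: Each nitro (N-bound nitrite) is −1; balancing the −2 overall charge requires Pt(II). Pt sits in group 10, so the d-electron count is 10 − 2 = 8. A 5d d⁸ ion has a large crystal-field splitting; square planar leaves the high-energy d_{x²−y²} orbital empty and maximises CFSE. → square planar.
For [NiCl₄]²−: Ligand charges: each chloride is −1. With an overall charge of −2 the nickel centre must be in the +2 oxidation state. Nickel is a group-10 element; Ni(II) is therefore d⁸. Chloride is a weak-field ligand. With weak-field ligands the CFSE gain from square planar is small, so a 3d d⁸ ion takes the sterically preferred tetrahedral geometry. → tetrahedral.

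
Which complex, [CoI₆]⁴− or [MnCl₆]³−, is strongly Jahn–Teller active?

[MnCl₆]³−

[CoI₆]⁴−: Summing ligand charges against the −4 overall charge gives an oxidation state of +2 for cobalt. Cobalt is a group-9 element; Co(II) is therefore d⁷. Iodide is a weak-field ligand for a first-row metal, so the complex is high-spin. The d⁷ configuration leaves the e_g set evenly filled (or empty) — no strong Jahn–Teller driving force.
[MnCl₆]³−: Summing ligand charges against the −3 overall charge gives an oxidation state of +3 for manganese. Group 7 minus oxidation state 3 gives a d⁴ configuration. Chloride is a weak-field ligand for a first-row metal, so the complex is high-spin. The t₂g³e_g¹ (high-spin) configuration has an unevenly filled e_g set; the Jahn–Teller theorem predicts a tetragonal distortion (typically axial elongation) to lift the degeneracy.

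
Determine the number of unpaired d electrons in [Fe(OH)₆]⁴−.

Each hydroxide is −1; balancing the −4 overall charge requires Fe(II).
Group 8 minus oxidation state 2 gives a d⁶ configuration.
The spin state decides the count: Hydroxide is a weak-field ligand for a first-row metal, so the complex is high-spin.
An octahedral high-spin d⁶ ion is t₂g⁴e_g², giving 4 unpaired electrons.

4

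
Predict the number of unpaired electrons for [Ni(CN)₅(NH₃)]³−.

2

Each cyanide is −1; ammonia is neutral; balancing the −3 overall charge requires Ni(II).
Ni sits in group 10, so the d-electron count is 10 − 2 = 8.
In an octahedral field the d⁸ configuration is t₂g⁶e_g² (only one arrangement possible), giving 2 unpaired electrons.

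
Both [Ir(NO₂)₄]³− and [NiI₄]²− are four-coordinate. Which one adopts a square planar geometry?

[Ir(NO₂)₄]³−

For [Ir(NO₂)₄]³−: Each nitro (N-bound nitrite) is −1; balancing the −3 overall charge requires Ir(I). Ir sits in group 9, so the d-electron count is 9 − 1 = 8. A 5d d⁸ ion has a large crystal-field splitting; square planar leaves the high-energy d_{x²−y²} orbital empty and maximises CFSE. → square planar.
For [NiI₄]²−: Summing ligand charges against the −2 overall charge gives an oxidation state of +2 for nickel. Group 10 minus oxidation state 2 gives a d⁸ configuration. Iodide is a weak-field ligand. With weak-field ligands the CFSE gain from square planar is small, so a 3d d⁸ ion takes the sterically preferred tetrahedral geometry. → tetrahedral.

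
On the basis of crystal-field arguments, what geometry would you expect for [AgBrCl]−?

linear

Each bromide is −1; each chloride is −1; balancing the −1 overall charge requires Ag(I).
Ag sits in group 11, so the d-electron count is 11 − 1 = 10.
Coordination number: 2.
A d¹⁰ ion with only two ligands adopts a linear arrangement (sp hybridisation; no CFSE preference).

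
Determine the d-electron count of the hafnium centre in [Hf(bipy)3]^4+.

d⁰

2,2′-bipyridine is neutral; balancing the +4 overall charge requires Hf(IV).
Hf sits in group 4, so the d-electron count is 4 − 4 = 0.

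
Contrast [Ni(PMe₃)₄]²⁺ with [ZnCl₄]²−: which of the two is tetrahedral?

For [Ni(PMe₃)₄]²⁺: Trimethylphosphine is neutral; balancing the +2 overall charge requires Ni(II). Nickel is a group-10 element; Ni(II) is therefore d⁸. Trimethylphosphine is a strong-field ligand (high in the spectrochemical series). A 3d d⁸ ion with strong-field ligands gains enough CFSE to favour square planar over tetrahedral. → square planar.
For [ZnCl₄]²−: Each chloride is −1; balancing the −2 overall charge requires Zn(II). Zinc is a group-12 element; Zn(II) is therefore d¹⁰. A d¹⁰ ion has no crystal-field stabilisation preference between square planar and tetrahedral, so four ligands adopt the sterically favoured tetrahedral geometry. → tetrahedral.

[ZnCl₄]²−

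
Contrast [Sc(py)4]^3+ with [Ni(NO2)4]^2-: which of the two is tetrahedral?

For [Sc(py)4]^3+: Summing ligand charges against the +3 overall charge gives an oxidation state of +3 for scandium. Sc sits in group 3, so the d-electron count is 3 − 3 = 0. A d⁰ ion has no crystal-field stabilisation preference between square planar and tetrahedral, so four ligands adopt the sterically favoured tetrahedral geometry. → tetrahedral.
For [Ni(NO2)4]^2-: Ligand charges: each nitro (N-bound nitrite) is −1. With an overall charge of −2 the nickel centre must be in the +2 oxidation state. Ni sits in group 10, so the d-electron count is 10 − 2 = 8. Nitro (N-bound nitrite) is a strong-field ligand (high in the spectrochemical series). A 3d d⁸ ion with strong-field ligands gains enough CFSE to favour square planar over tetrahedral. → square planar.

[Sc(py)4]^3+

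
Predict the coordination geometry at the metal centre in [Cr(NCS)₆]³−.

octahedral

Ligand charges: each isothiocyanate is −1. With an overall charge of −3 the chromium centre must be in the +3 oxidation state.
Group 6 minus oxidation state 3 gives a d³ configuration.
Coordination number: 6.
Six donors around a single metal centre give an octahedral coordination sphere.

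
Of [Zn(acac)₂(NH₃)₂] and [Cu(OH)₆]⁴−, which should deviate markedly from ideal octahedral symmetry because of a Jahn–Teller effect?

[Zn(acac)₂(NH₃)₂]: Each acetylacetonate is −1; ammonia is neutral; balancing the 0 overall charge requires Zn(II). Group 12 minus oxidation state 2 gives a d¹⁰ configuration. The d¹⁰ configuration leaves the e_g set evenly filled (or empty) — no strong Jahn–Teller driving force.
[Cu(OH)₆]⁴−: Summing ligand charges against the −4 overall charge gives an oxidation state of +2 for copper. Copper is a group-11 element; Cu(II) is therefore d⁹. The t₂g⁶e_g³ configuration has an unevenly filled e_g set; the Jahn–Teller theorem predicts a tetragonal distortion (typically axial elongation) to lift the degeneracy.

[Cu(OH)₆]⁴−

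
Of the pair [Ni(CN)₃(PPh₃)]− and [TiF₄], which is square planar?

[Ni(CN)₃(PPh₃)]−

For [Ni(CN)₃(PPh₃)]−: Summing ligand charges against the −1 overall charge gives an oxidation state of +2 for nickel. Group 10 minus oxidation state 2 gives a d⁸ configuration. Cyanide and triphenylphosphine are strong-field ligands (high in the spectrochemical series). A 3d d⁸ ion with strong-field ligands gains enough CFSE to favour square planar over tetrahedral. → square planar.
For [TiF₄]: Ligand charges: each fluoride is −1. With an overall charge of 0 the titanium centre must be in the +4 oxidation state. Titanium is a group-4 element; Ti(IV) is therefore d⁰. A d⁰ ion has no crystal-field stabilisation preference between square planar and tetrahedral, so four ligands adopt the sterically favoured tetrahedral geometry. → tetrahedral.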